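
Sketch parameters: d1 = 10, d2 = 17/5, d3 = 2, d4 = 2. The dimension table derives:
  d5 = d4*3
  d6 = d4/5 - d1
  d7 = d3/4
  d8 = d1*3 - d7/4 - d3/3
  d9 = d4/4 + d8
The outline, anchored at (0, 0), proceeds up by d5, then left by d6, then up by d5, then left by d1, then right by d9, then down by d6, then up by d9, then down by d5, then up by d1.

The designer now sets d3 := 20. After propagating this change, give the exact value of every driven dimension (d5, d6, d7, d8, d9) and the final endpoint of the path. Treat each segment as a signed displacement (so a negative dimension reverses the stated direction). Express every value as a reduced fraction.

d5 = 6
d6 = -48/5
d7 = 5
d8 = 265/12
d9 = 271/12
endpoint = (1331/60, 2891/60)

Apply edit: d3 := 20
  d5 = d4*3 = 6
  d6 = d4/5 - d1 = -48/5
  d7 = d3/4 = 5
  d8 = d1*3 - d7/4 - d3/3 = 265/12
  d9 = d4/4 + d8 = 271/12
Walk from origin (0, 0):
  seg 1: up by d5 = 6 → (0, 6)
  seg 2: left by d6 = -48/5 → (48/5, 6)
  seg 3: up by d5 = 6 → (48/5, 12)
  seg 4: left by d1 = 10 → (-2/5, 12)
  seg 5: right by d9 = 271/12 → (1331/60, 12)
  seg 6: down by d6 = -48/5 → (1331/60, 108/5)
  seg 7: up by d9 = 271/12 → (1331/60, 2651/60)
  seg 8: down by d5 = 6 → (1331/60, 2291/60)
  seg 9: up by d1 = 10 → (1331/60, 2891/60)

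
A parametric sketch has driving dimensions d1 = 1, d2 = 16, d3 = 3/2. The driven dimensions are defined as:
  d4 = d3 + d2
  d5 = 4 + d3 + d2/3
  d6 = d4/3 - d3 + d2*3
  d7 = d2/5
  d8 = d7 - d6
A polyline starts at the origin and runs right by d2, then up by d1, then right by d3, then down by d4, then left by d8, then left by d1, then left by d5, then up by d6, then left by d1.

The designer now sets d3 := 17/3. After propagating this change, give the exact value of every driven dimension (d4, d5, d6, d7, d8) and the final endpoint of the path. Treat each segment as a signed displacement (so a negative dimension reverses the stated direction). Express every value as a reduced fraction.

d4 = 65/3
d5 = 15
d6 = 446/9
d7 = 16/5
d8 = -2086/45
endpoint = (2296/45, 260/9)

Apply edit: d3 := 17/3
  d4 = d3 + d2 = 65/3
  d5 = 4 + d3 + d2/3 = 15
  d6 = d4/3 - d3 + d2*3 = 446/9
  d7 = d2/5 = 16/5
  d8 = d7 - d6 = -2086/45
Walk from origin (0, 0):
  seg 1: right by d2 = 16 → (16, 0)
  seg 2: up by d1 = 1 → (16, 1)
  seg 3: right by d3 = 17/3 → (65/3, 1)
  seg 4: down by d4 = 65/3 → (65/3, -62/3)
  seg 5: left by d8 = -2086/45 → (3061/45, -62/3)
  seg 6: left by d1 = 1 → (3016/45, -62/3)
  seg 7: left by d5 = 15 → (2341/45, -62/3)
  seg 8: up by d6 = 446/9 → (2341/45, 260/9)
  seg 9: left by d1 = 1 → (2296/45, 260/9)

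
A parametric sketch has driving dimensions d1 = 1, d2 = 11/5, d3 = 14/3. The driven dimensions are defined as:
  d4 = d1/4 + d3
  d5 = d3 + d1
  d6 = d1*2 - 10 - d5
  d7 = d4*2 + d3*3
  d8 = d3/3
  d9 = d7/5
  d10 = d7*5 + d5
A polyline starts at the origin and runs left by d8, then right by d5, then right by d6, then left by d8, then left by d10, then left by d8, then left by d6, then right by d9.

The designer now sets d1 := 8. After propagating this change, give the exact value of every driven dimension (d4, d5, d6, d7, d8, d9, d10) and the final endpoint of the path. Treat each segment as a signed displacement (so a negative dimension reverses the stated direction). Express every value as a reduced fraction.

d4 = 20/3
d5 = 38/3
d6 = -20/3
d7 = 82/3
d8 = 14/9
d9 = 82/15
d10 = 448/3
endpoint = (-2038/15, 0)

Apply edit: d1 := 8
  d4 = d1/4 + d3 = 20/3
  d5 = d3 + d1 = 38/3
  d6 = d1*2 - 10 - d5 = -20/3
  d7 = d4*2 + d3*3 = 82/3
  d8 = d3/3 = 14/9
  d9 = d7/5 = 82/15
  d10 = d7*5 + d5 = 448/3
Walk from origin (0, 0):
  seg 1: left by d8 = 14/9 → (-14/9, 0)
  seg 2: right by d5 = 38/3 → (100/9, 0)
  seg 3: right by d6 = -20/3 → (40/9, 0)
  seg 4: left by d8 = 14/9 → (26/9, 0)
  seg 5: left by d10 = 448/3 → (-1318/9, 0)
  seg 6: left by d8 = 14/9 → (-148, 0)
  seg 7: left by d6 = -20/3 → (-424/3, 0)
  seg 8: right by d9 = 82/15 → (-2038/15, 0)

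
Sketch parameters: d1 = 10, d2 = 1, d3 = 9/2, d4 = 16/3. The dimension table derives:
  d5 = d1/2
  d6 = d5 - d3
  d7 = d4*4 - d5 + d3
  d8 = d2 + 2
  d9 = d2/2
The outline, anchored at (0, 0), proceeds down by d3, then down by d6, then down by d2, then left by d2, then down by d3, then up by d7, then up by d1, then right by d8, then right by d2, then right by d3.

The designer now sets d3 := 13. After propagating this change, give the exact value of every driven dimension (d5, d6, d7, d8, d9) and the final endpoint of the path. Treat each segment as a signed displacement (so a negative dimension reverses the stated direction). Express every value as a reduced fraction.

Apply edit: d3 := 13
  d5 = d1/2 = 5
  d6 = d5 - d3 = -8
  d7 = d4*4 - d5 + d3 = 88/3
  d8 = d2 + 2 = 3
  d9 = d2/2 = 1/2
Walk from origin (0, 0):
  seg 1: down by d3 = 13 → (0, -13)
  seg 2: down by d6 = -8 → (0, -5)
  seg 3: down by d2 = 1 → (0, -6)
  seg 4: left by d2 = 1 → (-1, -6)
  seg 5: down by d3 = 13 → (-1, -19)
  seg 6: up by d7 = 88/3 → (-1, 31/3)
  seg 7: up by d1 = 10 → (-1, 61/3)
  seg 8: right by d8 = 3 → (2, 61/3)
  seg 9: right by d2 = 1 → (3, 61/3)
  seg 10: right by d3 = 13 → (16, 61/3)

d5 = 5
d6 = -8
d7 = 88/3
d8 = 3
d9 = 1/2
endpoint = (16, 61/3)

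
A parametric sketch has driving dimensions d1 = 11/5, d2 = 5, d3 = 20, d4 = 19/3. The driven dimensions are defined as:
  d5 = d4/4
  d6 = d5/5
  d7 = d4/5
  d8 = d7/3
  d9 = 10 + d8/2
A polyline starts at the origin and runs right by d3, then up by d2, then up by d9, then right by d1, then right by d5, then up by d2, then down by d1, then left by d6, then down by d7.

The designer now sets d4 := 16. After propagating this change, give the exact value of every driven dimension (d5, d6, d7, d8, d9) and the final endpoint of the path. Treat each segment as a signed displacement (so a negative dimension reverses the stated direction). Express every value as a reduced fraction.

Apply edit: d4 := 16
  d5 = d4/4 = 4
  d6 = d5/5 = 4/5
  d7 = d4/5 = 16/5
  d8 = d7/3 = 16/15
  d9 = 10 + d8/2 = 158/15
Walk from origin (0, 0):
  seg 1: right by d3 = 20 → (20, 0)
  seg 2: up by d2 = 5 → (20, 5)
  seg 3: up by d9 = 158/15 → (20, 233/15)
  seg 4: right by d1 = 11/5 → (111/5, 233/15)
  seg 5: right by d5 = 4 → (131/5, 233/15)
  seg 6: up by d2 = 5 → (131/5, 308/15)
  seg 7: down by d1 = 11/5 → (131/5, 55/3)
  seg 8: left by d6 = 4/5 → (127/5, 55/3)
  seg 9: down by d7 = 16/5 → (127/5, 227/15)

d5 = 4
d6 = 4/5
d7 = 16/5
d8 = 16/15
d9 = 158/15
endpoint = (127/5, 227/15)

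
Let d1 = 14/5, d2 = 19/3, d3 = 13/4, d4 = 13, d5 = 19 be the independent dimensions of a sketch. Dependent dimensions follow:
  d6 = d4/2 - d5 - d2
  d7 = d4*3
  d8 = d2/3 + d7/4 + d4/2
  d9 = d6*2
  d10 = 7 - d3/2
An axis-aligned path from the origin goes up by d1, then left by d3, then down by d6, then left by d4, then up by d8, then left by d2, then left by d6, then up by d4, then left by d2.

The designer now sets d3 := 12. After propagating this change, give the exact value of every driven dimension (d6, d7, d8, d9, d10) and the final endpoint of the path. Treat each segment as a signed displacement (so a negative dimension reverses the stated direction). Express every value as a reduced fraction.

Apply edit: d3 := 12
  d6 = d4/2 - d5 - d2 = -113/6
  d7 = d4*3 = 39
  d8 = d2/3 + d7/4 + d4/2 = 661/36
  d9 = d6*2 = -113/3
  d10 = 7 - d3/2 = 1
Walk from origin (0, 0):
  seg 1: up by d1 = 14/5 → (0, 14/5)
  seg 2: left by d3 = 12 → (-12, 14/5)
  seg 3: down by d6 = -113/6 → (-12, 649/30)
  seg 4: left by d4 = 13 → (-25, 649/30)
  seg 5: up by d8 = 661/36 → (-25, 7199/180)
  seg 6: left by d2 = 19/3 → (-94/3, 7199/180)
  seg 7: left by d6 = -113/6 → (-25/2, 7199/180)
  seg 8: up by d4 = 13 → (-25/2, 9539/180)
  seg 9: left by d2 = 19/3 → (-113/6, 9539/180)

d6 = -113/6
d7 = 39
d8 = 661/36
d9 = -113/3
d10 = 1
endpoint = (-113/6, 9539/180)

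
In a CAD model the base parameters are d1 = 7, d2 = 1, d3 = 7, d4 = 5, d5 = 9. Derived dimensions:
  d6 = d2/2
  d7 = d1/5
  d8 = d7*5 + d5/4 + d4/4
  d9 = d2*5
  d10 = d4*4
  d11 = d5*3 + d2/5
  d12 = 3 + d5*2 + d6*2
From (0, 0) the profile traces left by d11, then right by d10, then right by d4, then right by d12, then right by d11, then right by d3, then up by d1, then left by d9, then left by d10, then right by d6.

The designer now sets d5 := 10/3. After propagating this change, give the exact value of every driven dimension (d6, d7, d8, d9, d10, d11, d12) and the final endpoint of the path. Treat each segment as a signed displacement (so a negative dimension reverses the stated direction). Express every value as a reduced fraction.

Apply edit: d5 := 10/3
  d6 = d2/2 = 1/2
  d7 = d1/5 = 7/5
  d8 = d7*5 + d5/4 + d4/4 = 109/12
  d9 = d2*5 = 5
  d10 = d4*4 = 20
  d11 = d5*3 + d2/5 = 51/5
  d12 = 3 + d5*2 + d6*2 = 32/3
Walk from origin (0, 0):
  seg 1: left by d11 = 51/5 → (-51/5, 0)
  seg 2: right by d10 = 20 → (49/5, 0)
  seg 3: right by d4 = 5 → (74/5, 0)
  seg 4: right by d12 = 32/3 → (382/15, 0)
  seg 5: right by d11 = 51/5 → (107/3, 0)
  seg 6: right by d3 = 7 → (128/3, 0)
  seg 7: up by d1 = 7 → (128/3, 7)
  seg 8: left by d9 = 5 → (113/3, 7)
  seg 9: left by d10 = 20 → (53/3, 7)
  seg 10: right by d6 = 1/2 → (109/6, 7)

d6 = 1/2
d7 = 7/5
d8 = 109/12
d9 = 5
d10 = 20
d11 = 51/5
d12 = 32/3
endpoint = (109/6, 7)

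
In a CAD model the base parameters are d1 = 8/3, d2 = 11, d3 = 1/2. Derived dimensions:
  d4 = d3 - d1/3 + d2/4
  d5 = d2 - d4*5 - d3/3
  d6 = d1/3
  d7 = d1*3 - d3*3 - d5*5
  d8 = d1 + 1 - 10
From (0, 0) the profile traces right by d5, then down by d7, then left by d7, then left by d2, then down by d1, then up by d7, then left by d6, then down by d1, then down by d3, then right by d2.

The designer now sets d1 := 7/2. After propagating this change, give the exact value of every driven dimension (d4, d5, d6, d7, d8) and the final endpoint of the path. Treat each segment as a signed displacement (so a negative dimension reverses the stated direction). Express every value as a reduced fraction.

d4 = 25/12
d5 = 5/12
d6 = 7/6
d7 = 83/12
d8 = -11/2
endpoint = (-23/3, -15/2)

Apply edit: d1 := 7/2
  d4 = d3 - d1/3 + d2/4 = 25/12
  d5 = d2 - d4*5 - d3/3 = 5/12
  d6 = d1/3 = 7/6
  d7 = d1*3 - d3*3 - d5*5 = 83/12
  d8 = d1 + 1 - 10 = -11/2
Walk from origin (0, 0):
  seg 1: right by d5 = 5/12 → (5/12, 0)
  seg 2: down by d7 = 83/12 → (5/12, -83/12)
  seg 3: left by d7 = 83/12 → (-13/2, -83/12)
  seg 4: left by d2 = 11 → (-35/2, -83/12)
  seg 5: down by d1 = 7/2 → (-35/2, -125/12)
  seg 6: up by d7 = 83/12 → (-35/2, -7/2)
  seg 7: left by d6 = 7/6 → (-56/3, -7/2)
  seg 8: down by d1 = 7/2 → (-56/3, -7)
  seg 9: down by d3 = 1/2 → (-56/3, -15/2)
  seg 10: right by d2 = 11 → (-23/3, -15/2)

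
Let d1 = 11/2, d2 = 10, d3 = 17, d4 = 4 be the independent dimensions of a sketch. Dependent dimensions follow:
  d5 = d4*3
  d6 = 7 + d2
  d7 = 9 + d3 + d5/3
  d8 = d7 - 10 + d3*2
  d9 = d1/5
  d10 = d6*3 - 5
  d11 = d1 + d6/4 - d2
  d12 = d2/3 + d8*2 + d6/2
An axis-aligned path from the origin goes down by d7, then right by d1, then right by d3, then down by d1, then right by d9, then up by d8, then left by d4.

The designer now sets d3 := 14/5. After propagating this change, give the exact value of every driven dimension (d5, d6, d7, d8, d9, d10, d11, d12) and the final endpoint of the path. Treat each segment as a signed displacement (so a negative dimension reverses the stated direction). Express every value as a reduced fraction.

d5 = 12
d6 = 17
d7 = 79/5
d8 = 57/5
d9 = 11/10
d10 = 46
d11 = -1/4
d12 = 1039/30
endpoint = (27/5, -99/10)

Apply edit: d3 := 14/5
  d5 = d4*3 = 12
  d6 = 7 + d2 = 17
  d7 = 9 + d3 + d5/3 = 79/5
  d8 = d7 - 10 + d3*2 = 57/5
  d9 = d1/5 = 11/10
  d10 = d6*3 - 5 = 46
  d11 = d1 + d6/4 - d2 = -1/4
  d12 = d2/3 + d8*2 + d6/2 = 1039/30
Walk from origin (0, 0):
  seg 1: down by d7 = 79/5 → (0, -79/5)
  seg 2: right by d1 = 11/2 → (11/2, -79/5)
  seg 3: right by d3 = 14/5 → (83/10, -79/5)
  seg 4: down by d1 = 11/2 → (83/10, -213/10)
  seg 5: right by d9 = 11/10 → (47/5, -213/10)
  seg 6: up by d8 = 57/5 → (47/5, -99/10)
  seg 7: left by d4 = 4 → (27/5, -99/10)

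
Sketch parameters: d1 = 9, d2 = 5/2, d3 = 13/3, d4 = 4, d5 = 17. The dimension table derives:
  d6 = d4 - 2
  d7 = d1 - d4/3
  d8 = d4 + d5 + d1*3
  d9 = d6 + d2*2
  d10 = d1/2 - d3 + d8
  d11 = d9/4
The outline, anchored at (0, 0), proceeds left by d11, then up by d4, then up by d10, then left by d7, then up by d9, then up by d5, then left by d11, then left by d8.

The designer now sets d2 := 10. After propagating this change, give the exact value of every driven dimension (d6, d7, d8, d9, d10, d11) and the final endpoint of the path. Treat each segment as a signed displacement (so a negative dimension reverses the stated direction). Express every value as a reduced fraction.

Apply edit: d2 := 10
  d6 = d4 - 2 = 2
  d7 = d1 - d4/3 = 23/3
  d8 = d4 + d5 + d1*3 = 48
  d9 = d6 + d2*2 = 22
  d10 = d1/2 - d3 + d8 = 289/6
  d11 = d9/4 = 11/2
Walk from origin (0, 0):
  seg 1: left by d11 = 11/2 → (-11/2, 0)
  seg 2: up by d4 = 4 → (-11/2, 4)
  seg 3: up by d10 = 289/6 → (-11/2, 313/6)
  seg 4: left by d7 = 23/3 → (-79/6, 313/6)
  seg 5: up by d9 = 22 → (-79/6, 445/6)
  seg 6: up by d5 = 17 → (-79/6, 547/6)
  seg 7: left by d11 = 11/2 → (-56/3, 547/6)
  seg 8: left by d8 = 48 → (-200/3, 547/6)

d6 = 2
d7 = 23/3
d8 = 48
d9 = 22
d10 = 289/6
d11 = 11/2
endpoint = (-200/3, 547/6)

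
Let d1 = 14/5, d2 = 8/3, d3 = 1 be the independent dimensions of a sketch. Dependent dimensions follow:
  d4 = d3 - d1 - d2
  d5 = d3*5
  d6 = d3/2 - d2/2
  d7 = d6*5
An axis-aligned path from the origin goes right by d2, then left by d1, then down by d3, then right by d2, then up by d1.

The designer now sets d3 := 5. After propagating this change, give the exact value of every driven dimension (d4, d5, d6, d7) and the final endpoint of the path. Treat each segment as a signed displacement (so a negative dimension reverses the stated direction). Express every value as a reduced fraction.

Apply edit: d3 := 5
  d4 = d3 - d1 - d2 = -7/15
  d5 = d3*5 = 25
  d6 = d3/2 - d2/2 = 7/6
  d7 = d6*5 = 35/6
Walk from origin (0, 0):
  seg 1: right by d2 = 8/3 → (8/3, 0)
  seg 2: left by d1 = 14/5 → (-2/15, 0)
  seg 3: down by d3 = 5 → (-2/15, -5)
  seg 4: right by d2 = 8/3 → (38/15, -5)
  seg 5: up by d1 = 14/5 → (38/15, -11/5)

d4 = -7/15
d5 = 25
d6 = 7/6
d7 = 35/6
endpoint = (38/15, -11/5)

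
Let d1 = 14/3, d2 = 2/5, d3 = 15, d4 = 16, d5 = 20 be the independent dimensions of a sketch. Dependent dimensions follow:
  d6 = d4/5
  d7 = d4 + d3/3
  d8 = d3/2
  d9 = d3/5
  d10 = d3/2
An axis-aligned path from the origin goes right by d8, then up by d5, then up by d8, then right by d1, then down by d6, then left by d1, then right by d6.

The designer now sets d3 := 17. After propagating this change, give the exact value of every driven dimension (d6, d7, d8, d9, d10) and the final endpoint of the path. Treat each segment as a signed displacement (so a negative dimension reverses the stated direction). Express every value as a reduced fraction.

Apply edit: d3 := 17
  d6 = d4/5 = 16/5
  d7 = d4 + d3/3 = 65/3
  d8 = d3/2 = 17/2
  d9 = d3/5 = 17/5
  d10 = d3/2 = 17/2
Walk from origin (0, 0):
  seg 1: right by d8 = 17/2 → (17/2, 0)
  seg 2: up by d5 = 20 → (17/2, 20)
  seg 3: up by d8 = 17/2 → (17/2, 57/2)
  seg 4: right by d1 = 14/3 → (79/6, 57/2)
  seg 5: down by d6 = 16/5 → (79/6, 253/10)
  seg 6: left by d1 = 14/3 → (17/2, 253/10)
  seg 7: right by d6 = 16/5 → (117/10, 253/10)

d6 = 16/5
d7 = 65/3
d8 = 17/2
d9 = 17/5
d10 = 17/2
endpoint = (117/10, 253/10)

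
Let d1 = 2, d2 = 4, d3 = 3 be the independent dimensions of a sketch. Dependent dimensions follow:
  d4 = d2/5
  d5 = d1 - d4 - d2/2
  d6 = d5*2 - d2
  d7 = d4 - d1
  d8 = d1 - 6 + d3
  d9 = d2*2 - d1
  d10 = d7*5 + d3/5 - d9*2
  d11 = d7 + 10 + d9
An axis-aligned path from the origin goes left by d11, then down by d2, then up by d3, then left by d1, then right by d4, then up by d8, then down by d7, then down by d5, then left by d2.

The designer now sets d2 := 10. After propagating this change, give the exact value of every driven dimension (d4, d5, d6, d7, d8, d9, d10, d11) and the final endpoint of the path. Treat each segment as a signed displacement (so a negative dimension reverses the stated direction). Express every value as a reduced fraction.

d4 = 2
d5 = -5
d6 = -20
d7 = 0
d8 = -1
d9 = 18
d10 = -177/5
d11 = 28
endpoint = (-38, -3)

Apply edit: d2 := 10
  d4 = d2/5 = 2
  d5 = d1 - d4 - d2/2 = -5
  d6 = d5*2 - d2 = -20
  d7 = d4 - d1 = 0
  d8 = d1 - 6 + d3 = -1
  d9 = d2*2 - d1 = 18
  d10 = d7*5 + d3/5 - d9*2 = -177/5
  d11 = d7 + 10 + d9 = 28
Walk from origin (0, 0):
  seg 1: left by d11 = 28 → (-28, 0)
  seg 2: down by d2 = 10 → (-28, -10)
  seg 3: up by d3 = 3 → (-28, -7)
  seg 4: left by d1 = 2 → (-30, -7)
  seg 5: right by d4 = 2 → (-28, -7)
  seg 6: up by d8 = -1 → (-28, -8)
  seg 7: down by d7 = 0 → (-28, -8)
  seg 8: down by d5 = -5 → (-28, -3)
  seg 9: left by d2 = 10 → (-38, -3)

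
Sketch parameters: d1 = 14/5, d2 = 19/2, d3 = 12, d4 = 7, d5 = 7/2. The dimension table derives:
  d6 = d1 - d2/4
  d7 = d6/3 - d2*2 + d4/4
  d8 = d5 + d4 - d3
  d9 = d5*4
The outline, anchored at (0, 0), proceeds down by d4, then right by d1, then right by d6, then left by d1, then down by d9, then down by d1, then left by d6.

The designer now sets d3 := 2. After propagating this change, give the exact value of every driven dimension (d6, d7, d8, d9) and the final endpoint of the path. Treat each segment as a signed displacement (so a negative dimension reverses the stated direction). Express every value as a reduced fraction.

d6 = 17/40
d7 = -2053/120
d8 = 17/2
d9 = 14
endpoint = (0, -119/5)

Apply edit: d3 := 2
  d6 = d1 - d2/4 = 17/40
  d7 = d6/3 - d2*2 + d4/4 = -2053/120
  d8 = d5 + d4 - d3 = 17/2
  d9 = d5*4 = 14
Walk from origin (0, 0):
  seg 1: down by d4 = 7 → (0, -7)
  seg 2: right by d1 = 14/5 → (14/5, -7)
  seg 3: right by d6 = 17/40 → (129/40, -7)
  seg 4: left by d1 = 14/5 → (17/40, -7)
  seg 5: down by d9 = 14 → (17/40, -21)
  seg 6: down by d1 = 14/5 → (17/40, -119/5)
  seg 7: left by d6 = 17/40 → (0, -119/5)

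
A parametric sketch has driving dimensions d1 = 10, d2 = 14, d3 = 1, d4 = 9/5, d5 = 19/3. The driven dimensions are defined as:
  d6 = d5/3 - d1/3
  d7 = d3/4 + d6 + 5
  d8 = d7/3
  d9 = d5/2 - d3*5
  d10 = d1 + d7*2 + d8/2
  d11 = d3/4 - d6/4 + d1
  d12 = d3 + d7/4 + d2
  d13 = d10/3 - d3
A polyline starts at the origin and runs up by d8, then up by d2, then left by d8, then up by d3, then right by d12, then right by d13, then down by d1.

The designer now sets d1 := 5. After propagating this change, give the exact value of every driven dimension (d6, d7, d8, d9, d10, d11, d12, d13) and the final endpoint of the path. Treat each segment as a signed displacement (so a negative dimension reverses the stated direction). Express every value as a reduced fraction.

Apply edit: d1 := 5
  d6 = d5/3 - d1/3 = 4/9
  d7 = d3/4 + d6 + 5 = 205/36
  d8 = d7/3 = 205/108
  d9 = d5/2 - d3*5 = -11/6
  d10 = d1 + d7*2 + d8/2 = 3745/216
  d11 = d3/4 - d6/4 + d1 = 185/36
  d12 = d3 + d7/4 + d2 = 2365/144
  d13 = d10/3 - d3 = 3097/648
Walk from origin (0, 0):
  seg 1: up by d8 = 205/108 → (0, 205/108)
  seg 2: up by d2 = 14 → (0, 1717/108)
  seg 3: left by d8 = 205/108 → (-205/108, 1717/108)
  seg 4: up by d3 = 1 → (-205/108, 1825/108)
  seg 5: right by d12 = 2365/144 → (6275/432, 1825/108)
  seg 6: right by d13 = 3097/648 → (25019/1296, 1825/108)
  seg 7: down by d1 = 5 → (25019/1296, 1285/108)

d6 = 4/9
d7 = 205/36
d8 = 205/108
d9 = -11/6
d10 = 3745/216
d11 = 185/36
d12 = 2365/144
d13 = 3097/648
endpoint = (25019/1296, 1285/108)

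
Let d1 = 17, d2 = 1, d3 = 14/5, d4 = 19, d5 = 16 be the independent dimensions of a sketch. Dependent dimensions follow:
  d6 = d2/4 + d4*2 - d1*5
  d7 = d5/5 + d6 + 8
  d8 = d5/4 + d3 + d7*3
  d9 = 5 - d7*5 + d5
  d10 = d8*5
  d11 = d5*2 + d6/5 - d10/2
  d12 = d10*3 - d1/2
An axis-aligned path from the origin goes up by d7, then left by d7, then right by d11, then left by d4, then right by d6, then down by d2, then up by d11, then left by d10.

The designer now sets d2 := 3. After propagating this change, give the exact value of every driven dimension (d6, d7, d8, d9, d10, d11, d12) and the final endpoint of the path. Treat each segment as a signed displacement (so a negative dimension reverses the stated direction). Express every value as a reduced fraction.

Apply edit: d2 := 3
  d6 = d2/4 + d4*2 - d1*5 = -185/4
  d7 = d5/5 + d6 + 8 = -701/20
  d8 = d5/4 + d3 + d7*3 = -1967/20
  d9 = 5 - d7*5 + d5 = 785/4
  d10 = d8*5 = -1967/4
  d11 = d5*2 + d6/5 - d10/2 = 2149/8
  d12 = d10*3 - d1/2 = -5935/4
Walk from origin (0, 0):
  seg 1: up by d7 = -701/20 → (0, -701/20)
  seg 2: left by d7 = -701/20 → (701/20, -701/20)
  seg 3: right by d11 = 2149/8 → (12147/40, -701/20)
  seg 4: left by d4 = 19 → (11387/40, -701/20)
  seg 5: right by d6 = -185/4 → (9537/40, -701/20)
  seg 6: down by d2 = 3 → (9537/40, -761/20)
  seg 7: up by d11 = 2149/8 → (9537/40, 9223/40)
  seg 8: left by d10 = -1967/4 → (29207/40, 9223/40)

d6 = -185/4
d7 = -701/20
d8 = -1967/20
d9 = 785/4
d10 = -1967/4
d11 = 2149/8
d12 = -5935/4
endpoint = (29207/40, 9223/40)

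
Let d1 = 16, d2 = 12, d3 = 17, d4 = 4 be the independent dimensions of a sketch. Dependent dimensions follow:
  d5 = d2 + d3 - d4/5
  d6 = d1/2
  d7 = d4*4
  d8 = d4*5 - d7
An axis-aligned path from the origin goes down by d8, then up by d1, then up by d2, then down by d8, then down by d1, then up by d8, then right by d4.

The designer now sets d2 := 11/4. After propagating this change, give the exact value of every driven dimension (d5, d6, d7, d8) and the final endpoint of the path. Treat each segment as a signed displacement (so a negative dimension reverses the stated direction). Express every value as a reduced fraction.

d5 = 379/20
d6 = 8
d7 = 16
d8 = 4
endpoint = (4, -5/4)

Apply edit: d2 := 11/4
  d5 = d2 + d3 - d4/5 = 379/20
  d6 = d1/2 = 8
  d7 = d4*4 = 16
  d8 = d4*5 - d7 = 4
Walk from origin (0, 0):
  seg 1: down by d8 = 4 → (0, -4)
  seg 2: up by d1 = 16 → (0, 12)
  seg 3: up by d2 = 11/4 → (0, 59/4)
  seg 4: down by d8 = 4 → (0, 43/4)
  seg 5: down by d1 = 16 → (0, -21/4)
  seg 6: up by d8 = 4 → (0, -5/4)
  seg 7: right by d4 = 4 → (4, -5/4)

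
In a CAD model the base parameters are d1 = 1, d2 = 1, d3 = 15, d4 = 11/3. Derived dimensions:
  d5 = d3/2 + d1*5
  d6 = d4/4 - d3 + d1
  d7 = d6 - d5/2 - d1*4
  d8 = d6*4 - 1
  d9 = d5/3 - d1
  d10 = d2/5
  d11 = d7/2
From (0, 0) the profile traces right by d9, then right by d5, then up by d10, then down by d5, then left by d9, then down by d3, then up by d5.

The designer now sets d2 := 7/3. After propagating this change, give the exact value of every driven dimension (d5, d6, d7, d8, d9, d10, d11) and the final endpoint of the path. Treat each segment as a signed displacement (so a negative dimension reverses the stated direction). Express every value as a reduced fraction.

Apply edit: d2 := 7/3
  d5 = d3/2 + d1*5 = 25/2
  d6 = d4/4 - d3 + d1 = -157/12
  d7 = d6 - d5/2 - d1*4 = -70/3
  d8 = d6*4 - 1 = -160/3
  d9 = d5/3 - d1 = 19/6
  d10 = d2/5 = 7/15
  d11 = d7/2 = -35/3
Walk from origin (0, 0):
  seg 1: right by d9 = 19/6 → (19/6, 0)
  seg 2: right by d5 = 25/2 → (47/3, 0)
  seg 3: up by d10 = 7/15 → (47/3, 7/15)
  seg 4: down by d5 = 25/2 → (47/3, -361/30)
  seg 5: left by d9 = 19/6 → (25/2, -361/30)
  seg 6: down by d3 = 15 → (25/2, -811/30)
  seg 7: up by d5 = 25/2 → (25/2, -218/15)

d5 = 25/2
d6 = -157/12
d7 = -70/3
d8 = -160/3
d9 = 19/6
d10 = 7/15
d11 = -35/3
endpoint = (25/2, -218/15)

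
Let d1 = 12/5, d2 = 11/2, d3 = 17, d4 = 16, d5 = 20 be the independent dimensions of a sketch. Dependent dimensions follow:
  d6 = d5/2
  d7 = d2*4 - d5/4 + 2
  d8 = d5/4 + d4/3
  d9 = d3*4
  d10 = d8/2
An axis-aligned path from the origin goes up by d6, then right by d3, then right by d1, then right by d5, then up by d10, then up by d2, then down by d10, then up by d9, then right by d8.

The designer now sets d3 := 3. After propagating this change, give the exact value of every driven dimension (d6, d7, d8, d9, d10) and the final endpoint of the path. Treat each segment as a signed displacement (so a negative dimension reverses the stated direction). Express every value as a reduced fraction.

d6 = 10
d7 = 19
d8 = 31/3
d9 = 12
d10 = 31/6
endpoint = (536/15, 55/2)

Apply edit: d3 := 3
  d6 = d5/2 = 10
  d7 = d2*4 - d5/4 + 2 = 19
  d8 = d5/4 + d4/3 = 31/3
  d9 = d3*4 = 12
  d10 = d8/2 = 31/6
Walk from origin (0, 0):
  seg 1: up by d6 = 10 → (0, 10)
  seg 2: right by d3 = 3 → (3, 10)
  seg 3: right by d1 = 12/5 → (27/5, 10)
  seg 4: right by d5 = 20 → (127/5, 10)
  seg 5: up by d10 = 31/6 → (127/5, 91/6)
  seg 6: up by d2 = 11/2 → (127/5, 62/3)
  seg 7: down by d10 = 31/6 → (127/5, 31/2)
  seg 8: up by d9 = 12 → (127/5, 55/2)
  seg 9: right by d8 = 31/3 → (536/15, 55/2)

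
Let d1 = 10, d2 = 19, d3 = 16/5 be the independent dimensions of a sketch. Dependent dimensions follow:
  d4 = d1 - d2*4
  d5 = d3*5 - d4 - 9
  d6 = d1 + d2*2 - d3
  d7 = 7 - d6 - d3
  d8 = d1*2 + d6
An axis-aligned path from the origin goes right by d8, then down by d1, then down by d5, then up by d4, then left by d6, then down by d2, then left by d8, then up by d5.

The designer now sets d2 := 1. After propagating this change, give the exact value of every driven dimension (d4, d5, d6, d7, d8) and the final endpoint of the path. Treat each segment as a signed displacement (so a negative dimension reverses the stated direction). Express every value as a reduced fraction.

d4 = 6
d5 = 1
d6 = 44/5
d7 = -5
d8 = 144/5
endpoint = (-44/5, -5)

Apply edit: d2 := 1
  d4 = d1 - d2*4 = 6
  d5 = d3*5 - d4 - 9 = 1
  d6 = d1 + d2*2 - d3 = 44/5
  d7 = 7 - d6 - d3 = -5
  d8 = d1*2 + d6 = 144/5
Walk from origin (0, 0):
  seg 1: right by d8 = 144/5 → (144/5, 0)
  seg 2: down by d1 = 10 → (144/5, -10)
  seg 3: down by d5 = 1 → (144/5, -11)
  seg 4: up by d4 = 6 → (144/5, -5)
  seg 5: left by d6 = 44/5 → (20, -5)
  seg 6: down by d2 = 1 → (20, -6)
  seg 7: left by d8 = 144/5 → (-44/5, -6)
  seg 8: up by d5 = 1 → (-44/5, -5)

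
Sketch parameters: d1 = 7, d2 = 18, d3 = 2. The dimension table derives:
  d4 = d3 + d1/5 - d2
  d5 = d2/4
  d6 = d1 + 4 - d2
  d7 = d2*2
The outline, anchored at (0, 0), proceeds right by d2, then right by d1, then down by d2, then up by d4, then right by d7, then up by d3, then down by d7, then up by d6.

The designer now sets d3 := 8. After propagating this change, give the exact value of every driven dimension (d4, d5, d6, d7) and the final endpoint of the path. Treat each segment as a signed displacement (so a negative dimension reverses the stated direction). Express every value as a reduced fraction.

d4 = -43/5
d5 = 9/2
d6 = -7
d7 = 36
endpoint = (61, -308/5)

Apply edit: d3 := 8
  d4 = d3 + d1/5 - d2 = -43/5
  d5 = d2/4 = 9/2
  d6 = d1 + 4 - d2 = -7
  d7 = d2*2 = 36
Walk from origin (0, 0):
  seg 1: right by d2 = 18 → (18, 0)
  seg 2: right by d1 = 7 → (25, 0)
  seg 3: down by d2 = 18 → (25, -18)
  seg 4: up by d4 = -43/5 → (25, -133/5)
  seg 5: right by d7 = 36 → (61, -133/5)
  seg 6: up by d3 = 8 → (61, -93/5)
  seg 7: down by d7 = 36 → (61, -273/5)
  seg 8: up by d6 = -7 → (61, -308/5)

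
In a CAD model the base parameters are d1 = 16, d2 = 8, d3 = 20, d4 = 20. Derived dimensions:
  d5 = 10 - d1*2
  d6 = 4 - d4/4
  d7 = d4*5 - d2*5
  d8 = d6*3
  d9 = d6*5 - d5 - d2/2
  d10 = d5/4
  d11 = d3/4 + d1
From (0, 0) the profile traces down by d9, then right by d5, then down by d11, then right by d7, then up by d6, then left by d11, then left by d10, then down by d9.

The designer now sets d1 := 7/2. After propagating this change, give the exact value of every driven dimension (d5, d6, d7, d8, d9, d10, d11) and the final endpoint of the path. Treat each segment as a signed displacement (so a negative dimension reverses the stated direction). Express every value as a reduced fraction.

d5 = 3
d6 = -1
d7 = 60
d8 = -3
d9 = -12
d10 = 3/4
d11 = 17/2
endpoint = (215/4, 29/2)

Apply edit: d1 := 7/2
  d5 = 10 - d1*2 = 3
  d6 = 4 - d4/4 = -1
  d7 = d4*5 - d2*5 = 60
  d8 = d6*3 = -3
  d9 = d6*5 - d5 - d2/2 = -12
  d10 = d5/4 = 3/4
  d11 = d3/4 + d1 = 17/2
Walk from origin (0, 0):
  seg 1: down by d9 = -12 → (0, 12)
  seg 2: right by d5 = 3 → (3, 12)
  seg 3: down by d11 = 17/2 → (3, 7/2)
  seg 4: right by d7 = 60 → (63, 7/2)
  seg 5: up by d6 = -1 → (63, 5/2)
  seg 6: left by d11 = 17/2 → (109/2, 5/2)
  seg 7: left by d10 = 3/4 → (215/4, 5/2)
  seg 8: down by d9 = -12 → (215/4, 29/2)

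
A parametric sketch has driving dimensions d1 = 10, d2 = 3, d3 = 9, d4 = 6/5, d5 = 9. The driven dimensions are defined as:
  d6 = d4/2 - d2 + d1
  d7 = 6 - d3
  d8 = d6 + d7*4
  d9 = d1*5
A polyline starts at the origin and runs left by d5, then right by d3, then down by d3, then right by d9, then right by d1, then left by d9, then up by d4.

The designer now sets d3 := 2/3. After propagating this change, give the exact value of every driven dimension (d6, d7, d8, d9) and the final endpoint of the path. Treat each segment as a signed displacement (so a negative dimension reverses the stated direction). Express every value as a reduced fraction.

d6 = 38/5
d7 = 16/3
d8 = 434/15
d9 = 50
endpoint = (5/3, 8/15)

Apply edit: d3 := 2/3
  d6 = d4/2 - d2 + d1 = 38/5
  d7 = 6 - d3 = 16/3
  d8 = d6 + d7*4 = 434/15
  d9 = d1*5 = 50
Walk from origin (0, 0):
  seg 1: left by d5 = 9 → (-9, 0)
  seg 2: right by d3 = 2/3 → (-25/3, 0)
  seg 3: down by d3 = 2/3 → (-25/3, -2/3)
  seg 4: right by d9 = 50 → (125/3, -2/3)
  seg 5: right by d1 = 10 → (155/3, -2/3)
  seg 6: left by d9 = 50 → (5/3, -2/3)
  seg 7: up by d4 = 6/5 → (5/3, 8/15)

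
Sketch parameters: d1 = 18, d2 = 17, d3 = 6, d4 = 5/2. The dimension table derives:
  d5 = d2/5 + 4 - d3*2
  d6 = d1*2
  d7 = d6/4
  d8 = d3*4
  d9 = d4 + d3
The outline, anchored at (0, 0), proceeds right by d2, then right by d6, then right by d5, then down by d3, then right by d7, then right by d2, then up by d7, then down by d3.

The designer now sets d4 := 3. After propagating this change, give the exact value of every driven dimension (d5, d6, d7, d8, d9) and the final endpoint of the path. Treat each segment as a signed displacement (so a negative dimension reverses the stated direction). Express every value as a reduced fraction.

d5 = -23/5
d6 = 36
d7 = 9
d8 = 24
d9 = 9
endpoint = (372/5, -3)

Apply edit: d4 := 3
  d5 = d2/5 + 4 - d3*2 = -23/5
  d6 = d1*2 = 36
  d7 = d6/4 = 9
  d8 = d3*4 = 24
  d9 = d4 + d3 = 9
Walk from origin (0, 0):
  seg 1: right by d2 = 17 → (17, 0)
  seg 2: right by d6 = 36 → (53, 0)
  seg 3: right by d5 = -23/5 → (242/5, 0)
  seg 4: down by d3 = 6 → (242/5, -6)
  seg 5: right by d7 = 9 → (287/5, -6)
  seg 6: right by d2 = 17 → (372/5, -6)
  seg 7: up by d7 = 9 → (372/5, 3)
  seg 8: down by d3 = 6 → (372/5, -3)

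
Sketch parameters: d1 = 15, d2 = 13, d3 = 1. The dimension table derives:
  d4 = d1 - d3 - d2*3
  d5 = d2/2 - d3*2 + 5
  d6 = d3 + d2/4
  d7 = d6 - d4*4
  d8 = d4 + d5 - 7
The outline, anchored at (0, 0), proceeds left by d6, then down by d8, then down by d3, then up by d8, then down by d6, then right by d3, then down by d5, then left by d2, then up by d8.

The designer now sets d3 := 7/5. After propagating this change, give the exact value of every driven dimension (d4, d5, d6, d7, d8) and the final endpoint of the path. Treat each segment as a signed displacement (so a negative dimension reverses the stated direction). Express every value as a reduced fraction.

d4 = -127/5
d5 = 87/10
d6 = 93/20
d7 = 425/4
d8 = -237/10
endpoint = (-65/4, -769/20)

Apply edit: d3 := 7/5
  d4 = d1 - d3 - d2*3 = -127/5
  d5 = d2/2 - d3*2 + 5 = 87/10
  d6 = d3 + d2/4 = 93/20
  d7 = d6 - d4*4 = 425/4
  d8 = d4 + d5 - 7 = -237/10
Walk from origin (0, 0):
  seg 1: left by d6 = 93/20 → (-93/20, 0)
  seg 2: down by d8 = -237/10 → (-93/20, 237/10)
  seg 3: down by d3 = 7/5 → (-93/20, 223/10)
  seg 4: up by d8 = -237/10 → (-93/20, -7/5)
  seg 5: down by d6 = 93/20 → (-93/20, -121/20)
  seg 6: right by d3 = 7/5 → (-13/4, -121/20)
  seg 7: down by d5 = 87/10 → (-13/4, -59/4)
  seg 8: left by d2 = 13 → (-65/4, -59/4)
  seg 9: up by d8 = -237/10 → (-65/4, -769/20)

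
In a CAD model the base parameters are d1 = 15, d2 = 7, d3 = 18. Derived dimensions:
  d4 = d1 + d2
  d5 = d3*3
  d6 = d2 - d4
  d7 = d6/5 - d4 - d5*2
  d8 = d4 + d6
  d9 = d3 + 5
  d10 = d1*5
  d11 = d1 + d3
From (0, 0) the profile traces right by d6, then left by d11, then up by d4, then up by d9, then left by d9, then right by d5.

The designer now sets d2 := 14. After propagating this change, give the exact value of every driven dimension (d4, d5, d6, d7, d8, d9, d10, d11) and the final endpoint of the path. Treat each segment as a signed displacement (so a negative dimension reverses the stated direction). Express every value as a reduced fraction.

d4 = 29
d5 = 54
d6 = -15
d7 = -140
d8 = 14
d9 = 23
d10 = 75
d11 = 33
endpoint = (-17, 52)

Apply edit: d2 := 14
  d4 = d1 + d2 = 29
  d5 = d3*3 = 54
  d6 = d2 - d4 = -15
  d7 = d6/5 - d4 - d5*2 = -140
  d8 = d4 + d6 = 14
  d9 = d3 + 5 = 23
  d10 = d1*5 = 75
  d11 = d1 + d3 = 33
Walk from origin (0, 0):
  seg 1: right by d6 = -15 → (-15, 0)
  seg 2: left by d11 = 33 → (-48, 0)
  seg 3: up by d4 = 29 → (-48, 29)
  seg 4: up by d9 = 23 → (-48, 52)
  seg 5: left by d9 = 23 → (-71, 52)
  seg 6: right by d5 = 54 → (-17, 52)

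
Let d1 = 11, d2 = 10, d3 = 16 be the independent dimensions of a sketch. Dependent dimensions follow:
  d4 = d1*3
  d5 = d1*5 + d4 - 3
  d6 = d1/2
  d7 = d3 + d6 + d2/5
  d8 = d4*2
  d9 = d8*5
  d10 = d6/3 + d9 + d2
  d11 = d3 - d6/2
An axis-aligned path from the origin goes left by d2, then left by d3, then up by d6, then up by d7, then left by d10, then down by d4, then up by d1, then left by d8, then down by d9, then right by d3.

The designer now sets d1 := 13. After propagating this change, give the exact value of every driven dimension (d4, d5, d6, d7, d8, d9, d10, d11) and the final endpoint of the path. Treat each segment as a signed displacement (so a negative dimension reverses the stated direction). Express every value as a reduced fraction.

Apply edit: d1 := 13
  d4 = d1*3 = 39
  d5 = d1*5 + d4 - 3 = 101
  d6 = d1/2 = 13/2
  d7 = d3 + d6 + d2/5 = 49/2
  d8 = d4*2 = 78
  d9 = d8*5 = 390
  d10 = d6/3 + d9 + d2 = 2413/6
  d11 = d3 - d6/2 = 51/4
Walk from origin (0, 0):
  seg 1: left by d2 = 10 → (-10, 0)
  seg 2: left by d3 = 16 → (-26, 0)
  seg 3: up by d6 = 13/2 → (-26, 13/2)
  seg 4: up by d7 = 49/2 → (-26, 31)
  seg 5: left by d10 = 2413/6 → (-2569/6, 31)
  seg 6: down by d4 = 39 → (-2569/6, -8)
  seg 7: up by d1 = 13 → (-2569/6, 5)
  seg 8: left by d8 = 78 → (-3037/6, 5)
  seg 9: down by d9 = 390 → (-3037/6, -385)
  seg 10: right by d3 = 16 → (-2941/6, -385)

d4 = 39
d5 = 101
d6 = 13/2
d7 = 49/2
d8 = 78
d9 = 390
d10 = 2413/6
d11 = 51/4
endpoint = (-2941/6, -385)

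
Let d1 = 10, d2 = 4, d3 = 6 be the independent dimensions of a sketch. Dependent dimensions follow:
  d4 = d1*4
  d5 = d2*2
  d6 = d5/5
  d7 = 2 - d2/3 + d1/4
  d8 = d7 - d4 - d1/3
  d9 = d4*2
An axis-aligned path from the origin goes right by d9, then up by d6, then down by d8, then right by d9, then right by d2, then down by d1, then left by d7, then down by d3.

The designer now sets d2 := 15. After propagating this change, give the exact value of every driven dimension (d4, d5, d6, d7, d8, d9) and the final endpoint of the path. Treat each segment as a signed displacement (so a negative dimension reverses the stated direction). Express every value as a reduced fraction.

d4 = 40
d5 = 30
d6 = 6
d7 = -1/2
d8 = -263/6
d9 = 80
endpoint = (351/2, 203/6)

Apply edit: d2 := 15
  d4 = d1*4 = 40
  d5 = d2*2 = 30
  d6 = d5/5 = 6
  d7 = 2 - d2/3 + d1/4 = -1/2
  d8 = d7 - d4 - d1/3 = -263/6
  d9 = d4*2 = 80
Walk from origin (0, 0):
  seg 1: right by d9 = 80 → (80, 0)
  seg 2: up by d6 = 6 → (80, 6)
  seg 3: down by d8 = -263/6 → (80, 299/6)
  seg 4: right by d9 = 80 → (160, 299/6)
  seg 5: right by d2 = 15 → (175, 299/6)
  seg 6: down by d1 = 10 → (175, 239/6)
  seg 7: left by d7 = -1/2 → (351/2, 239/6)
  seg 8: down by d3 = 6 → (351/2, 203/6)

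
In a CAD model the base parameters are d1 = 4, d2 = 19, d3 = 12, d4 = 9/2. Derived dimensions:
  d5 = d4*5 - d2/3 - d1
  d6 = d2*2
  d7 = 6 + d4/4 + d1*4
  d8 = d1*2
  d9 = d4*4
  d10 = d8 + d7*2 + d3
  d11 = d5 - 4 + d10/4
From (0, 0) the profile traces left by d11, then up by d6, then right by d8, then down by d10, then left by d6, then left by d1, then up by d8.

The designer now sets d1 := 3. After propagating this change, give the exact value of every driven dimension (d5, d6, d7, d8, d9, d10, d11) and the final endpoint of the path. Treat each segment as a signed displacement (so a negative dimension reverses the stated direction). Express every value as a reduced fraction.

d5 = 79/6
d6 = 38
d7 = 153/8
d8 = 6
d9 = 18
d10 = 225/4
d11 = 1115/48
endpoint = (-2795/48, -49/4)

Apply edit: d1 := 3
  d5 = d4*5 - d2/3 - d1 = 79/6
  d6 = d2*2 = 38
  d7 = 6 + d4/4 + d1*4 = 153/8
  d8 = d1*2 = 6
  d9 = d4*4 = 18
  d10 = d8 + d7*2 + d3 = 225/4
  d11 = d5 - 4 + d10/4 = 1115/48
Walk from origin (0, 0):
  seg 1: left by d11 = 1115/48 → (-1115/48, 0)
  seg 2: up by d6 = 38 → (-1115/48, 38)
  seg 3: right by d8 = 6 → (-827/48, 38)
  seg 4: down by d10 = 225/4 → (-827/48, -73/4)
  seg 5: left by d6 = 38 → (-2651/48, -73/4)
  seg 6: left by d1 = 3 → (-2795/48, -73/4)
  seg 7: up by d8 = 6 → (-2795/48, -49/4)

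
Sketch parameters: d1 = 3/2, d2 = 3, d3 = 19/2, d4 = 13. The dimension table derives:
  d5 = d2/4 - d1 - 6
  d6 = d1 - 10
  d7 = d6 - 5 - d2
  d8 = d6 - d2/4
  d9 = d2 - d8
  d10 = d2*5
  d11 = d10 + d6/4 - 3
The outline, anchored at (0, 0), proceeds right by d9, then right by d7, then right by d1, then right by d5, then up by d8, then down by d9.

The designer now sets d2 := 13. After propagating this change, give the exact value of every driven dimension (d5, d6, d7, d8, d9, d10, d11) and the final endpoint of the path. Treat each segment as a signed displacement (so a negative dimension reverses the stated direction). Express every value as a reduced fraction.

d5 = -17/4
d6 = -17/2
d7 = -53/2
d8 = -47/4
d9 = 99/4
d10 = 65
d11 = 479/8
endpoint = (-9/2, -73/2)

Apply edit: d2 := 13
  d5 = d2/4 - d1 - 6 = -17/4
  d6 = d1 - 10 = -17/2
  d7 = d6 - 5 - d2 = -53/2
  d8 = d6 - d2/4 = -47/4
  d9 = d2 - d8 = 99/4
  d10 = d2*5 = 65
  d11 = d10 + d6/4 - 3 = 479/8
Walk from origin (0, 0):
  seg 1: right by d9 = 99/4 → (99/4, 0)
  seg 2: right by d7 = -53/2 → (-7/4, 0)
  seg 3: right by d1 = 3/2 → (-1/4, 0)
  seg 4: right by d5 = -17/4 → (-9/2, 0)
  seg 5: up by d8 = -47/4 → (-9/2, -47/4)
  seg 6: down by d9 = 99/4 → (-9/2, -73/2)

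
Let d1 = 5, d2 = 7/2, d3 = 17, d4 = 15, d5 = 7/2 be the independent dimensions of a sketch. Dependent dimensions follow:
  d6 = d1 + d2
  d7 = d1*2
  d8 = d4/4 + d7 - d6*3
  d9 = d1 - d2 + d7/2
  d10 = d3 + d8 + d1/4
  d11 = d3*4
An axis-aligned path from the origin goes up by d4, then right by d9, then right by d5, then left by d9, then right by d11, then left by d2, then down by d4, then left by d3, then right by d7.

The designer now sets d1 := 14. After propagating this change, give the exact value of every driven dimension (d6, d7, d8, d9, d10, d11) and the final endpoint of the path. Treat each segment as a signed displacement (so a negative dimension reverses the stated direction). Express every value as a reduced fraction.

Apply edit: d1 := 14
  d6 = d1 + d2 = 35/2
  d7 = d1*2 = 28
  d8 = d4/4 + d7 - d6*3 = -83/4
  d9 = d1 - d2 + d7/2 = 49/2
  d10 = d3 + d8 + d1/4 = -1/4
  d11 = d3*4 = 68
Walk from origin (0, 0):
  seg 1: up by d4 = 15 → (0, 15)
  seg 2: right by d9 = 49/2 → (49/2, 15)
  seg 3: right by d5 = 7/2 → (28, 15)
  seg 4: left by d9 = 49/2 → (7/2, 15)
  seg 5: right by d11 = 68 → (143/2, 15)
  seg 6: left by d2 = 7/2 → (68, 15)
  seg 7: down by d4 = 15 → (68, 0)
  seg 8: left by d3 = 17 → (51, 0)
  seg 9: right by d7 = 28 → (79, 0)

d6 = 35/2
d7 = 28
d8 = -83/4
d9 = 49/2
d10 = -1/4
d11 = 68
endpoint = (79, 0)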